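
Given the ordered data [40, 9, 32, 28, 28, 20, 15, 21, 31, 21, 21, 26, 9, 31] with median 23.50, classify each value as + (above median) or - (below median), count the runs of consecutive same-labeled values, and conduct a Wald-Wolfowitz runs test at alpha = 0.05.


Step 1: Compute median = 23.50; label A = above, B = below.
Labels in order: ABAAABBBABBABA  (n_A = 7, n_B = 7)
Step 2: Count runs R = 9.
Step 3: Under H0 (random ordering), E[R] = 2*n_A*n_B/(n_A+n_B) + 1 = 2*7*7/14 + 1 = 8.0000.
        Var[R] = 2*n_A*n_B*(2*n_A*n_B - n_A - n_B) / ((n_A+n_B)^2 * (n_A+n_B-1)) = 8232/2548 = 3.2308.
        SD[R] = 1.7974.
Step 4: Continuity-corrected z = (R - 0.5 - E[R]) / SD[R] = (9 - 0.5 - 8.0000) / 1.7974 = 0.2782.
Step 5: Two-sided p-value via normal approximation = 2*(1 - Phi(|z|)) = 0.780879.
Step 6: alpha = 0.05. fail to reject H0.

R = 9, z = 0.2782, p = 0.780879, fail to reject H0.


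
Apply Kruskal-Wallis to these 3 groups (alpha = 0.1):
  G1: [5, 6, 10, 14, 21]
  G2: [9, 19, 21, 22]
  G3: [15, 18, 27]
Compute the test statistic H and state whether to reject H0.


Step 1: Combine all N = 12 observations and assign midranks.
sorted (value, group, rank): (5,G1,1), (6,G1,2), (9,G2,3), (10,G1,4), (14,G1,5), (15,G3,6), (18,G3,7), (19,G2,8), (21,G1,9.5), (21,G2,9.5), (22,G2,11), (27,G3,12)
Step 2: Sum ranks within each group.
R_1 = 21.5 (n_1 = 5)
R_2 = 31.5 (n_2 = 4)
R_3 = 25 (n_3 = 3)
Step 3: H = 12/(N(N+1)) * sum(R_i^2/n_i) - 3(N+1)
     = 12/(12*13) * (21.5^2/5 + 31.5^2/4 + 25^2/3) - 3*13
     = 0.076923 * 548.846 - 39
     = 3.218910.
Step 4: Ties present; correction factor C = 1 - 6/(12^3 - 12) = 0.996503. Corrected H = 3.218910 / 0.996503 = 3.230205.
Step 5: Under H0, H ~ chi^2(2); p-value = 0.198870.
Step 6: alpha = 0.1. fail to reject H0.

H = 3.2302, df = 2, p = 0.198870, fail to reject H0.


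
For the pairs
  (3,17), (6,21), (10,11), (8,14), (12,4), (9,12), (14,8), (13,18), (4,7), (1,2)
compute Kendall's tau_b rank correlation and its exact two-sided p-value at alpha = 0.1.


Step 1: Enumerate the 45 unordered pairs (i,j) with i<j and classify each by sign(x_j-x_i) * sign(y_j-y_i).
  (1,2):dx=+3,dy=+4->C; (1,3):dx=+7,dy=-6->D; (1,4):dx=+5,dy=-3->D; (1,5):dx=+9,dy=-13->D
  (1,6):dx=+6,dy=-5->D; (1,7):dx=+11,dy=-9->D; (1,8):dx=+10,dy=+1->C; (1,9):dx=+1,dy=-10->D
  (1,10):dx=-2,dy=-15->C; (2,3):dx=+4,dy=-10->D; (2,4):dx=+2,dy=-7->D; (2,5):dx=+6,dy=-17->D
  (2,6):dx=+3,dy=-9->D; (2,7):dx=+8,dy=-13->D; (2,8):dx=+7,dy=-3->D; (2,9):dx=-2,dy=-14->C
  (2,10):dx=-5,dy=-19->C; (3,4):dx=-2,dy=+3->D; (3,5):dx=+2,dy=-7->D; (3,6):dx=-1,dy=+1->D
  (3,7):dx=+4,dy=-3->D; (3,8):dx=+3,dy=+7->C; (3,9):dx=-6,dy=-4->C; (3,10):dx=-9,dy=-9->C
  (4,5):dx=+4,dy=-10->D; (4,6):dx=+1,dy=-2->D; (4,7):dx=+6,dy=-6->D; (4,8):dx=+5,dy=+4->C
  (4,9):dx=-4,dy=-7->C; (4,10):dx=-7,dy=-12->C; (5,6):dx=-3,dy=+8->D; (5,7):dx=+2,dy=+4->C
  (5,8):dx=+1,dy=+14->C; (5,9):dx=-8,dy=+3->D; (5,10):dx=-11,dy=-2->C; (6,7):dx=+5,dy=-4->D
  (6,8):dx=+4,dy=+6->C; (6,9):dx=-5,dy=-5->C; (6,10):dx=-8,dy=-10->C; (7,8):dx=-1,dy=+10->D
  (7,9):dx=-10,dy=-1->C; (7,10):dx=-13,dy=-6->C; (8,9):dx=-9,dy=-11->C; (8,10):dx=-12,dy=-16->C
  (9,10):dx=-3,dy=-5->C
Step 2: C = 22, D = 23, total pairs = 45.
Step 3: tau = (C - D)/(n(n-1)/2) = (22 - 23)/45 = -0.022222.
Step 4: Exact two-sided p-value (enumerate n! = 3628800 permutations of y under H0): p = 1.000000.
Step 5: alpha = 0.1. fail to reject H0.

tau_b = -0.0222 (C=22, D=23), p = 1.000000, fail to reject H0.


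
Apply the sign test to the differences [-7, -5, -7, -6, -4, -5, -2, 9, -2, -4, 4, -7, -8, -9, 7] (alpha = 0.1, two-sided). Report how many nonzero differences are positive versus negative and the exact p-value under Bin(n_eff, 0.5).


Step 1: Discard zero differences. Original n = 15; n_eff = number of nonzero differences = 15.
Nonzero differences (with sign): -7, -5, -7, -6, -4, -5, -2, +9, -2, -4, +4, -7, -8, -9, +7
Step 2: Count signs: positive = 3, negative = 12.
Step 3: Under H0: P(positive) = 0.5, so the number of positives S ~ Bin(15, 0.5).
Step 4: Two-sided exact p-value = sum of Bin(15,0.5) probabilities at or below the observed probability = 0.035156.
Step 5: alpha = 0.1. reject H0.

n_eff = 15, pos = 3, neg = 12, p = 0.035156, reject H0.


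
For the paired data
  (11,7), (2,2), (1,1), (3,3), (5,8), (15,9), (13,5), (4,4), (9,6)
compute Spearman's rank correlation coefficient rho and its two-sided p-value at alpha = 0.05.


Step 1: Rank x and y separately (midranks; no ties here).
rank(x): 11->7, 2->2, 1->1, 3->3, 5->5, 15->9, 13->8, 4->4, 9->6
rank(y): 7->7, 2->2, 1->1, 3->3, 8->8, 9->9, 5->5, 4->4, 6->6
Step 2: d_i = R_x(i) - R_y(i); compute d_i^2.
  (7-7)^2=0, (2-2)^2=0, (1-1)^2=0, (3-3)^2=0, (5-8)^2=9, (9-9)^2=0, (8-5)^2=9, (4-4)^2=0, (6-6)^2=0
sum(d^2) = 18.
Step 3: rho = 1 - 6*18 / (9*(9^2 - 1)) = 1 - 108/720 = 0.850000.
Step 4: Under H0, t = rho * sqrt((n-2)/(1-rho^2)) = 4.2691 ~ t(7).
Step 5: Two-sided p-value from the t-distribution with 7 df = 0.003705.
Step 6: alpha = 0.05. reject H0.

rho = 0.8500, p = 0.003705, reject H0 at alpha = 0.05.


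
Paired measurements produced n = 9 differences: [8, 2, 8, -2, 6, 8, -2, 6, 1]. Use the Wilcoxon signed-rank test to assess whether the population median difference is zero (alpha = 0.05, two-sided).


Step 1: Drop any zero differences (none here) and take |d_i|.
|d| = [8, 2, 8, 2, 6, 8, 2, 6, 1]
Step 2: Midrank |d_i| (ties get averaged ranks).
ranks: |8|->8, |2|->3, |8|->8, |2|->3, |6|->5.5, |8|->8, |2|->3, |6|->5.5, |1|->1
Step 3: Attach original signs; sum ranks with positive sign and with negative sign.
W+ = 8 + 3 + 8 + 5.5 + 8 + 5.5 + 1 = 39
W- = 3 + 3 = 6
(Check: W+ + W- = 45 should equal n(n+1)/2 = 45.)
Step 4: Test statistic W = min(W+, W-) = 6.
Step 5: Ties in |d|, so use the tie-corrected normal approximation.
        E[W] = n(n+1)/4 = 9*10/4 = 22.5.
        Tie groups: |d|=2 (t=3), |d|=6 (t=2), |d|=8 (t=3); sum(t^3 - t) = 54.
        Var[W] = n(n+1)(2n+1)/24 - sum(t^3-t)/48 = 1710/24 - 54/48 = 70.125.
        z = (W - E[W]) / sqrt(Var[W]) = (6 - 22.5) / 8.3741 = -1.9704.
        Two-sided p = 2*Phi(z) = 0.048796.
Step 6: alpha = 0.05. reject H0.

W+ = 39, W- = 6, W = min = 6, p = 0.048796, reject H0.


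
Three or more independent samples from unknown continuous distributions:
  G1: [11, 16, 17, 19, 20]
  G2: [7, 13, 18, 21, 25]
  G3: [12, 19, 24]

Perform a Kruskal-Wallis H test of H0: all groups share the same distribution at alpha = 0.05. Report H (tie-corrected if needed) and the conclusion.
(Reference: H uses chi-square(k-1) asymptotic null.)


Step 1: Combine all N = 13 observations and assign midranks.
sorted (value, group, rank): (7,G2,1), (11,G1,2), (12,G3,3), (13,G2,4), (16,G1,5), (17,G1,6), (18,G2,7), (19,G1,8.5), (19,G3,8.5), (20,G1,10), (21,G2,11), (24,G3,12), (25,G2,13)
Step 2: Sum ranks within each group.
R_1 = 31.5 (n_1 = 5)
R_2 = 36 (n_2 = 5)
R_3 = 23.5 (n_3 = 3)
Step 3: H = 12/(N(N+1)) * sum(R_i^2/n_i) - 3(N+1)
     = 12/(13*14) * (31.5^2/5 + 36^2/5 + 23.5^2/3) - 3*14
     = 0.065934 * 641.733 - 42
     = 0.312088.
Step 4: Ties present; correction factor C = 1 - 6/(13^3 - 13) = 0.997253. Corrected H = 0.312088 / 0.997253 = 0.312948.
Step 5: Under H0, H ~ chi^2(2); p-value = 0.855154.
Step 6: alpha = 0.05. fail to reject H0.

H = 0.3129, df = 2, p = 0.855154, fail to reject H0.


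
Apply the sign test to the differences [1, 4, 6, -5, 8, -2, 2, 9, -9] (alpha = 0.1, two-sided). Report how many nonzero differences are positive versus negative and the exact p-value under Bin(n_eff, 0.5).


Step 1: Discard zero differences. Original n = 9; n_eff = number of nonzero differences = 9.
Nonzero differences (with sign): +1, +4, +6, -5, +8, -2, +2, +9, -9
Step 2: Count signs: positive = 6, negative = 3.
Step 3: Under H0: P(positive) = 0.5, so the number of positives S ~ Bin(9, 0.5).
Step 4: Two-sided exact p-value = sum of Bin(9,0.5) probabilities at or below the observed probability = 0.507812.
Step 5: alpha = 0.1. fail to reject H0.

n_eff = 9, pos = 6, neg = 3, p = 0.507812, fail to reject H0.


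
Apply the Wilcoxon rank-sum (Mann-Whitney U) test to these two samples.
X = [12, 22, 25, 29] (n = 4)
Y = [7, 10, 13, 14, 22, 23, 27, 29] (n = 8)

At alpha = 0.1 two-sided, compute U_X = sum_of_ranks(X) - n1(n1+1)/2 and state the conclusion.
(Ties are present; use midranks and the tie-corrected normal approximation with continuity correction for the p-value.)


Step 1: Combine and sort all 12 observations; assign midranks.
sorted (value, group): (7,Y), (10,Y), (12,X), (13,Y), (14,Y), (22,X), (22,Y), (23,Y), (25,X), (27,Y), (29,X), (29,Y)
ranks: 7->1, 10->2, 12->3, 13->4, 14->5, 22->6.5, 22->6.5, 23->8, 25->9, 27->10, 29->11.5, 29->11.5
Step 2: Rank sum for X: R1 = 3 + 6.5 + 9 + 11.5 = 30.
Step 3: U_X = R1 - n1(n1+1)/2 = 30 - 4*5/2 = 30 - 10 = 20.
       U_Y = n1*n2 - U_X = 32 - 20 = 12.
Step 4: Ties are present, so use the tie-corrected normal approximation (with continuity correction) for the p-value.
Step 5: p-value = 0.550818; compare to alpha = 0.1. fail to reject H0.

U_X = 20, p = 0.550818, fail to reject H0 at alpha = 0.1.


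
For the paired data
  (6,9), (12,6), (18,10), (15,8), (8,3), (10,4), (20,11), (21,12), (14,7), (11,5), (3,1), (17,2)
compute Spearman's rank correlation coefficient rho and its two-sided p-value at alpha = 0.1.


Step 1: Rank x and y separately (midranks; no ties here).
rank(x): 6->2, 12->6, 18->10, 15->8, 8->3, 10->4, 20->11, 21->12, 14->7, 11->5, 3->1, 17->9
rank(y): 9->9, 6->6, 10->10, 8->8, 3->3, 4->4, 11->11, 12->12, 7->7, 5->5, 1->1, 2->2
Step 2: d_i = R_x(i) - R_y(i); compute d_i^2.
  (2-9)^2=49, (6-6)^2=0, (10-10)^2=0, (8-8)^2=0, (3-3)^2=0, (4-4)^2=0, (11-11)^2=0, (12-12)^2=0, (7-7)^2=0, (5-5)^2=0, (1-1)^2=0, (9-2)^2=49
sum(d^2) = 98.
Step 3: rho = 1 - 6*98 / (12*(12^2 - 1)) = 1 - 588/1716 = 0.657343.
Step 4: Under H0, t = rho * sqrt((n-2)/(1-rho^2)) = 2.7584 ~ t(10).
Step 5: Two-sided p-value from the t-distribution with 10 df = 0.020185.
Step 6: alpha = 0.1. reject H0.

rho = 0.6573, p = 0.020185, reject H0 at alpha = 0.1.


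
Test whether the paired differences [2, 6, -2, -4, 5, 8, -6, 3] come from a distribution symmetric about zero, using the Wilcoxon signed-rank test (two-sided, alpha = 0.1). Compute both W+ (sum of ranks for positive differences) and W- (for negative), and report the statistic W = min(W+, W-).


Step 1: Drop any zero differences (none here) and take |d_i|.
|d| = [2, 6, 2, 4, 5, 8, 6, 3]
Step 2: Midrank |d_i| (ties get averaged ranks).
ranks: |2|->1.5, |6|->6.5, |2|->1.5, |4|->4, |5|->5, |8|->8, |6|->6.5, |3|->3
Step 3: Attach original signs; sum ranks with positive sign and with negative sign.
W+ = 1.5 + 6.5 + 5 + 8 + 3 = 24
W- = 1.5 + 4 + 6.5 = 12
(Check: W+ + W- = 36 should equal n(n+1)/2 = 36.)
Step 4: Test statistic W = min(W+, W-) = 12.
Step 5: Ties in |d|, so use the tie-corrected normal approximation.
        E[W] = n(n+1)/4 = 8*9/4 = 18.
        Tie groups: |d|=2 (t=2), |d|=6 (t=2); sum(t^3 - t) = 12.
        Var[W] = n(n+1)(2n+1)/24 - sum(t^3-t)/48 = 1224/24 - 12/48 = 50.75.
        z = (W - E[W]) / sqrt(Var[W]) = (12 - 18) / 7.1239 = -0.8422.
        Two-sided p = 2*Phi(z) = 0.399656.
Step 6: alpha = 0.1. fail to reject H0.

W+ = 24, W- = 12, W = min = 12, p = 0.399656, fail to reject H0.


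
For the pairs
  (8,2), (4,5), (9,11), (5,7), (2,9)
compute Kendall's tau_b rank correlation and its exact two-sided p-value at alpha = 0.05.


Step 1: Enumerate the 10 unordered pairs (i,j) with i<j and classify each by sign(x_j-x_i) * sign(y_j-y_i).
  (1,2):dx=-4,dy=+3->D; (1,3):dx=+1,dy=+9->C; (1,4):dx=-3,dy=+5->D; (1,5):dx=-6,dy=+7->D
  (2,3):dx=+5,dy=+6->C; (2,4):dx=+1,dy=+2->C; (2,5):dx=-2,dy=+4->D; (3,4):dx=-4,dy=-4->C
  (3,5):dx=-7,dy=-2->C; (4,5):dx=-3,dy=+2->D
Step 2: C = 5, D = 5, total pairs = 10.
Step 3: tau = (C - D)/(n(n-1)/2) = (5 - 5)/10 = 0.000000.
Step 4: Exact two-sided p-value (enumerate n! = 120 permutations of y under H0): p = 1.000000.
Step 5: alpha = 0.05. fail to reject H0.

tau_b = 0.0000 (C=5, D=5), p = 1.000000, fail to reject H0.


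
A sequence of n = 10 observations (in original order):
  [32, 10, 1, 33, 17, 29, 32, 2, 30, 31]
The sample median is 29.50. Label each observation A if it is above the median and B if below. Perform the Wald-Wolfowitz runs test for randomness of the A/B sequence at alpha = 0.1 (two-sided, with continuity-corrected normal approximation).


Step 1: Compute median = 29.50; label A = above, B = below.
Labels in order: ABBABBABAA  (n_A = 5, n_B = 5)
Step 2: Count runs R = 7.
Step 3: Under H0 (random ordering), E[R] = 2*n_A*n_B/(n_A+n_B) + 1 = 2*5*5/10 + 1 = 6.0000.
        Var[R] = 2*n_A*n_B*(2*n_A*n_B - n_A - n_B) / ((n_A+n_B)^2 * (n_A+n_B-1)) = 2000/900 = 2.2222.
        SD[R] = 1.4907.
Step 4: Continuity-corrected z = (R - 0.5 - E[R]) / SD[R] = (7 - 0.5 - 6.0000) / 1.4907 = 0.3354.
Step 5: Two-sided p-value via normal approximation = 2*(1 - Phi(|z|)) = 0.737316.
Step 6: alpha = 0.1. fail to reject H0.

R = 7, z = 0.3354, p = 0.737316, fail to reject H0.


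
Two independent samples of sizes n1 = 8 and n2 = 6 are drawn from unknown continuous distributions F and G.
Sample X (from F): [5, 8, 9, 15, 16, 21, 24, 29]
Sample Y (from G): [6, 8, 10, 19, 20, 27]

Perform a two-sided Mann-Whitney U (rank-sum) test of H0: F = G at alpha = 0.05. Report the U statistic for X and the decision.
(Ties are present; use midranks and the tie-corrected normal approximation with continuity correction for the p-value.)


Step 1: Combine and sort all 14 observations; assign midranks.
sorted (value, group): (5,X), (6,Y), (8,X), (8,Y), (9,X), (10,Y), (15,X), (16,X), (19,Y), (20,Y), (21,X), (24,X), (27,Y), (29,X)
ranks: 5->1, 6->2, 8->3.5, 8->3.5, 9->5, 10->6, 15->7, 16->8, 19->9, 20->10, 21->11, 24->12, 27->13, 29->14
Step 2: Rank sum for X: R1 = 1 + 3.5 + 5 + 7 + 8 + 11 + 12 + 14 = 61.5.
Step 3: U_X = R1 - n1(n1+1)/2 = 61.5 - 8*9/2 = 61.5 - 36 = 25.5.
       U_Y = n1*n2 - U_X = 48 - 25.5 = 22.5.
Step 4: Ties are present, so use the tie-corrected normal approximation (with continuity correction) for the p-value.
Step 5: p-value = 0.897167; compare to alpha = 0.05. fail to reject H0.

U_X = 25.5, p = 0.897167, fail to reject H0 at alpha = 0.05.


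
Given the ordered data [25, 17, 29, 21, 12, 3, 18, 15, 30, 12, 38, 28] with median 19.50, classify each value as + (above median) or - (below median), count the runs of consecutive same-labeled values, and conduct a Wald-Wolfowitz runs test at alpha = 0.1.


Step 1: Compute median = 19.50; label A = above, B = below.
Labels in order: ABAABBBBABAA  (n_A = 6, n_B = 6)
Step 2: Count runs R = 7.
Step 3: Under H0 (random ordering), E[R] = 2*n_A*n_B/(n_A+n_B) + 1 = 2*6*6/12 + 1 = 7.0000.
        Var[R] = 2*n_A*n_B*(2*n_A*n_B - n_A - n_B) / ((n_A+n_B)^2 * (n_A+n_B-1)) = 4320/1584 = 2.7273.
        SD[R] = 1.6514.
Step 4: R = E[R], so z = 0 with no continuity correction.
Step 5: Two-sided p-value via normal approximation = 2*(1 - Phi(|z|)) = 1.000000.
Step 6: alpha = 0.1. fail to reject H0.

R = 7, z = 0.0000, p = 1.000000, fail to reject H0.


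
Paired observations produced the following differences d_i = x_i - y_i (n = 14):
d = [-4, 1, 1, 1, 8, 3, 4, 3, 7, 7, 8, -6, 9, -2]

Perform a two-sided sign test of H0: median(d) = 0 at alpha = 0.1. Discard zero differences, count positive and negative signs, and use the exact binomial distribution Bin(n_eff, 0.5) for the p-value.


Step 1: Discard zero differences. Original n = 14; n_eff = number of nonzero differences = 14.
Nonzero differences (with sign): -4, +1, +1, +1, +8, +3, +4, +3, +7, +7, +8, -6, +9, -2
Step 2: Count signs: positive = 11, negative = 3.
Step 3: Under H0: P(positive) = 0.5, so the number of positives S ~ Bin(14, 0.5).
Step 4: Two-sided exact p-value = sum of Bin(14,0.5) probabilities at or below the observed probability = 0.057373.
Step 5: alpha = 0.1. reject H0.

n_eff = 14, pos = 11, neg = 3, p = 0.057373, reject H0.


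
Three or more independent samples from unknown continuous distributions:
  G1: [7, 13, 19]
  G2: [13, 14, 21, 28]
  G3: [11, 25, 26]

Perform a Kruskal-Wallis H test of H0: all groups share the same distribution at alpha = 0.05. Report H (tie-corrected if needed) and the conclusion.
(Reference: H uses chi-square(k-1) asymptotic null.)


Step 1: Combine all N = 10 observations and assign midranks.
sorted (value, group, rank): (7,G1,1), (11,G3,2), (13,G1,3.5), (13,G2,3.5), (14,G2,5), (19,G1,6), (21,G2,7), (25,G3,8), (26,G3,9), (28,G2,10)
Step 2: Sum ranks within each group.
R_1 = 10.5 (n_1 = 3)
R_2 = 25.5 (n_2 = 4)
R_3 = 19 (n_3 = 3)
Step 3: H = 12/(N(N+1)) * sum(R_i^2/n_i) - 3(N+1)
     = 12/(10*11) * (10.5^2/3 + 25.5^2/4 + 19^2/3) - 3*11
     = 0.109091 * 319.646 - 33
     = 1.870455.
Step 4: Ties present; correction factor C = 1 - 6/(10^3 - 10) = 0.993939. Corrected H = 1.870455 / 0.993939 = 1.881860.
Step 5: Under H0, H ~ chi^2(2); p-value = 0.390265.
Step 6: alpha = 0.05. fail to reject H0.

H = 1.8819, df = 2, p = 0.390265, fail to reject H0.


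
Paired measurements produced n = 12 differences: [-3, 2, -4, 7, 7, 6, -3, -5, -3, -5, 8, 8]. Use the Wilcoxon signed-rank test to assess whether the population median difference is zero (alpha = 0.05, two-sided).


Step 1: Drop any zero differences (none here) and take |d_i|.
|d| = [3, 2, 4, 7, 7, 6, 3, 5, 3, 5, 8, 8]
Step 2: Midrank |d_i| (ties get averaged ranks).
ranks: |3|->3, |2|->1, |4|->5, |7|->9.5, |7|->9.5, |6|->8, |3|->3, |5|->6.5, |3|->3, |5|->6.5, |8|->11.5, |8|->11.5
Step 3: Attach original signs; sum ranks with positive sign and with negative sign.
W+ = 1 + 9.5 + 9.5 + 8 + 11.5 + 11.5 = 51
W- = 3 + 5 + 3 + 6.5 + 3 + 6.5 = 27
(Check: W+ + W- = 78 should equal n(n+1)/2 = 78.)
Step 4: Test statistic W = min(W+, W-) = 27.
Step 5: Ties in |d|, so use the tie-corrected normal approximation.
        E[W] = n(n+1)/4 = 12*13/4 = 39.
        Tie groups: |d|=3 (t=3), |d|=5 (t=2), |d|=7 (t=2), |d|=8 (t=2); sum(t^3 - t) = 42.
        Var[W] = n(n+1)(2n+1)/24 - sum(t^3-t)/48 = 3900/24 - 42/48 = 161.625.
        z = (W - E[W]) / sqrt(Var[W]) = (27 - 39) / 12.7132 = -0.9439.
        Two-sided p = 2*Phi(z) = 0.345220.
Step 6: alpha = 0.05. fail to reject H0.

W+ = 51, W- = 27, W = min = 27, p = 0.345220, fail to reject H0.


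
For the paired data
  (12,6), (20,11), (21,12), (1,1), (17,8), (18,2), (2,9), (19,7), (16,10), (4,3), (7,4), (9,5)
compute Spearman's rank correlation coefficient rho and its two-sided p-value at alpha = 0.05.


Step 1: Rank x and y separately (midranks; no ties here).
rank(x): 12->6, 20->11, 21->12, 1->1, 17->8, 18->9, 2->2, 19->10, 16->7, 4->3, 7->4, 9->5
rank(y): 6->6, 11->11, 12->12, 1->1, 8->8, 2->2, 9->9, 7->7, 10->10, 3->3, 4->4, 5->5
Step 2: d_i = R_x(i) - R_y(i); compute d_i^2.
  (6-6)^2=0, (11-11)^2=0, (12-12)^2=0, (1-1)^2=0, (8-8)^2=0, (9-2)^2=49, (2-9)^2=49, (10-7)^2=9, (7-10)^2=9, (3-3)^2=0, (4-4)^2=0, (5-5)^2=0
sum(d^2) = 116.
Step 3: rho = 1 - 6*116 / (12*(12^2 - 1)) = 1 - 696/1716 = 0.594406.
Step 4: Under H0, t = rho * sqrt((n-2)/(1-rho^2)) = 2.3374 ~ t(10).
Step 5: Two-sided p-value from the t-distribution with 10 df = 0.041521.
Step 6: alpha = 0.05. reject H0.

rho = 0.5944, p = 0.041521, reject H0 at alpha = 0.05.


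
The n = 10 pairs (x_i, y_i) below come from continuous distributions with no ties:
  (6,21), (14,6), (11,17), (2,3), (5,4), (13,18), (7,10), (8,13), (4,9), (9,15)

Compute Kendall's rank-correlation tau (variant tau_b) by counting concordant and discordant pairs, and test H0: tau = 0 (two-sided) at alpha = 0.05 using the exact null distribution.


Step 1: Enumerate the 45 unordered pairs (i,j) with i<j and classify each by sign(x_j-x_i) * sign(y_j-y_i).
  (1,2):dx=+8,dy=-15->D; (1,3):dx=+5,dy=-4->D; (1,4):dx=-4,dy=-18->C; (1,5):dx=-1,dy=-17->C
  (1,6):dx=+7,dy=-3->D; (1,7):dx=+1,dy=-11->D; (1,8):dx=+2,dy=-8->D; (1,9):dx=-2,dy=-12->C
  (1,10):dx=+3,dy=-6->D; (2,3):dx=-3,dy=+11->D; (2,4):dx=-12,dy=-3->C; (2,5):dx=-9,dy=-2->C
  (2,6):dx=-1,dy=+12->D; (2,7):dx=-7,dy=+4->D; (2,8):dx=-6,dy=+7->D; (2,9):dx=-10,dy=+3->D
  (2,10):dx=-5,dy=+9->D; (3,4):dx=-9,dy=-14->C; (3,5):dx=-6,dy=-13->C; (3,6):dx=+2,dy=+1->C
  (3,7):dx=-4,dy=-7->C; (3,8):dx=-3,dy=-4->C; (3,9):dx=-7,dy=-8->C; (3,10):dx=-2,dy=-2->C
  (4,5):dx=+3,dy=+1->C; (4,6):dx=+11,dy=+15->C; (4,7):dx=+5,dy=+7->C; (4,8):dx=+6,dy=+10->C
  (4,9):dx=+2,dy=+6->C; (4,10):dx=+7,dy=+12->C; (5,6):dx=+8,dy=+14->C; (5,7):dx=+2,dy=+6->C
  (5,8):dx=+3,dy=+9->C; (5,9):dx=-1,dy=+5->D; (5,10):dx=+4,dy=+11->C; (6,7):dx=-6,dy=-8->C
  (6,8):dx=-5,dy=-5->C; (6,9):dx=-9,dy=-9->C; (6,10):dx=-4,dy=-3->C; (7,8):dx=+1,dy=+3->C
  (7,9):dx=-3,dy=-1->C; (7,10):dx=+2,dy=+5->C; (8,9):dx=-4,dy=-4->C; (8,10):dx=+1,dy=+2->C
  (9,10):dx=+5,dy=+6->C
Step 2: C = 32, D = 13, total pairs = 45.
Step 3: tau = (C - D)/(n(n-1)/2) = (32 - 13)/45 = 0.422222.
Step 4: Exact two-sided p-value (enumerate n! = 3628800 permutations of y under H0): p = 0.108313.
Step 5: alpha = 0.05. fail to reject H0.

tau_b = 0.4222 (C=32, D=13), p = 0.108313, fail to reject H0.


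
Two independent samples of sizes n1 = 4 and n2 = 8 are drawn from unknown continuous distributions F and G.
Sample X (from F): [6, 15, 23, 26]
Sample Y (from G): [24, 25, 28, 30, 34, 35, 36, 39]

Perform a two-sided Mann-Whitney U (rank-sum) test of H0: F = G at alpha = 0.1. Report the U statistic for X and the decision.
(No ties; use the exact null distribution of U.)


Step 1: Combine and sort all 12 observations; assign midranks.
sorted (value, group): (6,X), (15,X), (23,X), (24,Y), (25,Y), (26,X), (28,Y), (30,Y), (34,Y), (35,Y), (36,Y), (39,Y)
ranks: 6->1, 15->2, 23->3, 24->4, 25->5, 26->6, 28->7, 30->8, 34->9, 35->10, 36->11, 39->12
Step 2: Rank sum for X: R1 = 1 + 2 + 3 + 6 = 12.
Step 3: U_X = R1 - n1(n1+1)/2 = 12 - 4*5/2 = 12 - 10 = 2.
       U_Y = n1*n2 - U_X = 32 - 2 = 30.
Step 4: No ties, so the exact null distribution of U (based on enumerating the C(12,4) = 495 equally likely rank assignments) gives the two-sided p-value.
Step 5: p-value = 0.016162; compare to alpha = 0.1. reject H0.

U_X = 2, p = 0.016162, reject H0 at alpha = 0.1.


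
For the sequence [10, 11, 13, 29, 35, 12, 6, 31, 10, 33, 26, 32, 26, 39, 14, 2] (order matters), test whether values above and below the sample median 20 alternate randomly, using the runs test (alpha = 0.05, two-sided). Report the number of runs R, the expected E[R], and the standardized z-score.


Step 1: Compute median = 20; label A = above, B = below.
Labels in order: BBBAABBABAAAAABB  (n_A = 8, n_B = 8)
Step 2: Count runs R = 7.
Step 3: Under H0 (random ordering), E[R] = 2*n_A*n_B/(n_A+n_B) + 1 = 2*8*8/16 + 1 = 9.0000.
        Var[R] = 2*n_A*n_B*(2*n_A*n_B - n_A - n_B) / ((n_A+n_B)^2 * (n_A+n_B-1)) = 14336/3840 = 3.7333.
        SD[R] = 1.9322.
Step 4: Continuity-corrected z = (R + 0.5 - E[R]) / SD[R] = (7 + 0.5 - 9.0000) / 1.9322 = -0.7763.
Step 5: Two-sided p-value via normal approximation = 2*(1 - Phi(|z|)) = 0.437558.
Step 6: alpha = 0.05. fail to reject H0.

R = 7, z = -0.7763, p = 0.437558, fail to reject H0.


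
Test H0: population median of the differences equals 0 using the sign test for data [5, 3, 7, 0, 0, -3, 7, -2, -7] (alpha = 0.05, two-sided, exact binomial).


Step 1: Discard zero differences. Original n = 9; n_eff = number of nonzero differences = 7.
Nonzero differences (with sign): +5, +3, +7, -3, +7, -2, -7
Step 2: Count signs: positive = 4, negative = 3.
Step 3: Under H0: P(positive) = 0.5, so the number of positives S ~ Bin(7, 0.5).
Step 4: Two-sided exact p-value = sum of Bin(7,0.5) probabilities at or below the observed probability = 1.000000.
Step 5: alpha = 0.05. fail to reject H0.

n_eff = 7, pos = 4, neg = 3, p = 1.000000, fail to reject H0.


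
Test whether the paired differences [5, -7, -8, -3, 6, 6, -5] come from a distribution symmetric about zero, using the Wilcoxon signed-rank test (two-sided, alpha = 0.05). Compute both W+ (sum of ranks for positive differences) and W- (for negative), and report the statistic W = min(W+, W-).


Step 1: Drop any zero differences (none here) and take |d_i|.
|d| = [5, 7, 8, 3, 6, 6, 5]
Step 2: Midrank |d_i| (ties get averaged ranks).
ranks: |5|->2.5, |7|->6, |8|->7, |3|->1, |6|->4.5, |6|->4.5, |5|->2.5
Step 3: Attach original signs; sum ranks with positive sign and with negative sign.
W+ = 2.5 + 4.5 + 4.5 = 11.5
W- = 6 + 7 + 1 + 2.5 = 16.5
(Check: W+ + W- = 28 should equal n(n+1)/2 = 28.)
Step 4: Test statistic W = min(W+, W-) = 11.5.
Step 5: Ties in |d|, so use the tie-corrected normal approximation.
        E[W] = n(n+1)/4 = 7*8/4 = 14.
        Tie groups: |d|=5 (t=2), |d|=6 (t=2); sum(t^3 - t) = 12.
        Var[W] = n(n+1)(2n+1)/24 - sum(t^3-t)/48 = 840/24 - 12/48 = 34.75.
        z = (W - E[W]) / sqrt(Var[W]) = (11.5 - 14) / 5.8949 = -0.4241.
        Two-sided p = 2*Phi(z) = 0.671497.
Step 6: alpha = 0.05. fail to reject H0.

W+ = 11.5, W- = 16.5, W = min = 11.5, p = 0.671497, fail to reject H0.


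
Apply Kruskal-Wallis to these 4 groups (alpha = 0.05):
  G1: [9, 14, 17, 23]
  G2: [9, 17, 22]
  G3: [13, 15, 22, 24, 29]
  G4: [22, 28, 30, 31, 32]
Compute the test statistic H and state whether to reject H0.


Step 1: Combine all N = 17 observations and assign midranks.
sorted (value, group, rank): (9,G1,1.5), (9,G2,1.5), (13,G3,3), (14,G1,4), (15,G3,5), (17,G1,6.5), (17,G2,6.5), (22,G2,9), (22,G3,9), (22,G4,9), (23,G1,11), (24,G3,12), (28,G4,13), (29,G3,14), (30,G4,15), (31,G4,16), (32,G4,17)
Step 2: Sum ranks within each group.
R_1 = 23 (n_1 = 4)
R_2 = 17 (n_2 = 3)
R_3 = 43 (n_3 = 5)
R_4 = 70 (n_4 = 5)
Step 3: H = 12/(N(N+1)) * sum(R_i^2/n_i) - 3(N+1)
     = 12/(17*18) * (23^2/4 + 17^2/3 + 43^2/5 + 70^2/5) - 3*18
     = 0.039216 * 1578.38 - 54
     = 7.897386.
Step 4: Ties present; correction factor C = 1 - 36/(17^3 - 17) = 0.992647. Corrected H = 7.897386 / 0.992647 = 7.955885.
Step 5: Under H0, H ~ chi^2(3); p-value = 0.046932.
Step 6: alpha = 0.05. reject H0.

H = 7.9559, df = 3, p = 0.046932, reject H0.


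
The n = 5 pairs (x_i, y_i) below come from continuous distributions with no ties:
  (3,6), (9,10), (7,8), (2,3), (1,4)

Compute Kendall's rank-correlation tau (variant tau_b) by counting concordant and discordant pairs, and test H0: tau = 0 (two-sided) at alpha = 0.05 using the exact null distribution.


Step 1: Enumerate the 10 unordered pairs (i,j) with i<j and classify each by sign(x_j-x_i) * sign(y_j-y_i).
  (1,2):dx=+6,dy=+4->C; (1,3):dx=+4,dy=+2->C; (1,4):dx=-1,dy=-3->C; (1,5):dx=-2,dy=-2->C
  (2,3):dx=-2,dy=-2->C; (2,4):dx=-7,dy=-7->C; (2,5):dx=-8,dy=-6->C; (3,4):dx=-5,dy=-5->C
  (3,5):dx=-6,dy=-4->C; (4,5):dx=-1,dy=+1->D
Step 2: C = 9, D = 1, total pairs = 10.
Step 3: tau = (C - D)/(n(n-1)/2) = (9 - 1)/10 = 0.800000.
Step 4: Exact two-sided p-value (enumerate n! = 120 permutations of y under H0): p = 0.083333.
Step 5: alpha = 0.05. fail to reject H0.

tau_b = 0.8000 (C=9, D=1), p = 0.083333, fail to reject H0.


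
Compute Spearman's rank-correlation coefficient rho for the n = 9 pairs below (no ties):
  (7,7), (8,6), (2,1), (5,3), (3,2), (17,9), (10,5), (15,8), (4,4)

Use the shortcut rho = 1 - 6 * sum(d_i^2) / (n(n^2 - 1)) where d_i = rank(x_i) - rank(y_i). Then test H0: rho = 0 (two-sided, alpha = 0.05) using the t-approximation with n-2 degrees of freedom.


Step 1: Rank x and y separately (midranks; no ties here).
rank(x): 7->5, 8->6, 2->1, 5->4, 3->2, 17->9, 10->7, 15->8, 4->3
rank(y): 7->7, 6->6, 1->1, 3->3, 2->2, 9->9, 5->5, 8->8, 4->4
Step 2: d_i = R_x(i) - R_y(i); compute d_i^2.
  (5-7)^2=4, (6-6)^2=0, (1-1)^2=0, (4-3)^2=1, (2-2)^2=0, (9-9)^2=0, (7-5)^2=4, (8-8)^2=0, (3-4)^2=1
sum(d^2) = 10.
Step 3: rho = 1 - 6*10 / (9*(9^2 - 1)) = 1 - 60/720 = 0.916667.
Step 4: Under H0, t = rho * sqrt((n-2)/(1-rho^2)) = 6.0685 ~ t(7).
Step 5: Two-sided p-value from the t-distribution with 7 df = 0.000507.
Step 6: alpha = 0.05. reject H0.

rho = 0.9167, p = 0.000507, reject H0 at alpha = 0.05.


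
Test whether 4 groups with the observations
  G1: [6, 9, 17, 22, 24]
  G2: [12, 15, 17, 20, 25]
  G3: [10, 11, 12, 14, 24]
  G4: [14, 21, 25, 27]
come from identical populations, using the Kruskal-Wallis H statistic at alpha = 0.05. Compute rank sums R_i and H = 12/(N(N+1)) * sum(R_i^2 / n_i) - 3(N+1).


Step 1: Combine all N = 19 observations and assign midranks.
sorted (value, group, rank): (6,G1,1), (9,G1,2), (10,G3,3), (11,G3,4), (12,G2,5.5), (12,G3,5.5), (14,G3,7.5), (14,G4,7.5), (15,G2,9), (17,G1,10.5), (17,G2,10.5), (20,G2,12), (21,G4,13), (22,G1,14), (24,G1,15.5), (24,G3,15.5), (25,G2,17.5), (25,G4,17.5), (27,G4,19)
Step 2: Sum ranks within each group.
R_1 = 43 (n_1 = 5)
R_2 = 54.5 (n_2 = 5)
R_3 = 35.5 (n_3 = 5)
R_4 = 57 (n_4 = 4)
Step 3: H = 12/(N(N+1)) * sum(R_i^2/n_i) - 3(N+1)
     = 12/(19*20) * (43^2/5 + 54.5^2/5 + 35.5^2/5 + 57^2/4) - 3*20
     = 0.031579 * 2028.15 - 60
     = 4.046842.
Step 4: Ties present; correction factor C = 1 - 30/(19^3 - 19) = 0.995614. Corrected H = 4.046842 / 0.995614 = 4.064670.
Step 5: Under H0, H ~ chi^2(3); p-value = 0.254565.
Step 6: alpha = 0.05. fail to reject H0.

H = 4.0647, df = 3, p = 0.254565, fail to reject H0.


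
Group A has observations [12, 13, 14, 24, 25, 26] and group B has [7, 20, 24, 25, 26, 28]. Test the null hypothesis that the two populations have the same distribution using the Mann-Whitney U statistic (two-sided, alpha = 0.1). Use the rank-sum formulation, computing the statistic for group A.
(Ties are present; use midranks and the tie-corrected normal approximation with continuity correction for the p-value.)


Step 1: Combine and sort all 12 observations; assign midranks.
sorted (value, group): (7,Y), (12,X), (13,X), (14,X), (20,Y), (24,X), (24,Y), (25,X), (25,Y), (26,X), (26,Y), (28,Y)
ranks: 7->1, 12->2, 13->3, 14->4, 20->5, 24->6.5, 24->6.5, 25->8.5, 25->8.5, 26->10.5, 26->10.5, 28->12
Step 2: Rank sum for X: R1 = 2 + 3 + 4 + 6.5 + 8.5 + 10.5 = 34.5.
Step 3: U_X = R1 - n1(n1+1)/2 = 34.5 - 6*7/2 = 34.5 - 21 = 13.5.
       U_Y = n1*n2 - U_X = 36 - 13.5 = 22.5.
Step 4: Ties are present, so use the tie-corrected normal approximation (with continuity correction) for the p-value.
Step 5: p-value = 0.519641; compare to alpha = 0.1. fail to reject H0.

U_X = 13.5, p = 0.519641, fail to reject H0 at alpha = 0.1.


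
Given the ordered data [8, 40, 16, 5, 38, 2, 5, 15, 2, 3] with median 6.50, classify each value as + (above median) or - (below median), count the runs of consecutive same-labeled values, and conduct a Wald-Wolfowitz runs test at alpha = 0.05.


Step 1: Compute median = 6.50; label A = above, B = below.
Labels in order: AAABABBABB  (n_A = 5, n_B = 5)
Step 2: Count runs R = 6.
Step 3: Under H0 (random ordering), E[R] = 2*n_A*n_B/(n_A+n_B) + 1 = 2*5*5/10 + 1 = 6.0000.
        Var[R] = 2*n_A*n_B*(2*n_A*n_B - n_A - n_B) / ((n_A+n_B)^2 * (n_A+n_B-1)) = 2000/900 = 2.2222.
        SD[R] = 1.4907.
Step 4: R = E[R], so z = 0 with no continuity correction.
Step 5: Two-sided p-value via normal approximation = 2*(1 - Phi(|z|)) = 1.000000.
Step 6: alpha = 0.05. fail to reject H0.

R = 6, z = 0.0000, p = 1.000000, fail to reject H0.


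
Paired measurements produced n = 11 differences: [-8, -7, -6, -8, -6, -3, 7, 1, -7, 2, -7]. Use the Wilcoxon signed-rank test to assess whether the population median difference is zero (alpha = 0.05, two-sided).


Step 1: Drop any zero differences (none here) and take |d_i|.
|d| = [8, 7, 6, 8, 6, 3, 7, 1, 7, 2, 7]
Step 2: Midrank |d_i| (ties get averaged ranks).
ranks: |8|->10.5, |7|->7.5, |6|->4.5, |8|->10.5, |6|->4.5, |3|->3, |7|->7.5, |1|->1, |7|->7.5, |2|->2, |7|->7.5
Step 3: Attach original signs; sum ranks with positive sign and with negative sign.
W+ = 7.5 + 1 + 2 = 10.5
W- = 10.5 + 7.5 + 4.5 + 10.5 + 4.5 + 3 + 7.5 + 7.5 = 55.5
(Check: W+ + W- = 66 should equal n(n+1)/2 = 66.)
Step 4: Test statistic W = min(W+, W-) = 10.5.
Step 5: Ties in |d|, so use the tie-corrected normal approximation.
        E[W] = n(n+1)/4 = 11*12/4 = 33.
        Tie groups: |d|=6 (t=2), |d|=7 (t=4), |d|=8 (t=2); sum(t^3 - t) = 72.
        Var[W] = n(n+1)(2n+1)/24 - sum(t^3-t)/48 = 3036/24 - 72/48 = 125.
        z = (W - E[W]) / sqrt(Var[W]) = (10.5 - 33) / 11.1803 = -2.0125.
        Two-sided p = 2*Phi(z) = 0.044171.
Step 6: alpha = 0.05. reject H0.

W+ = 10.5, W- = 55.5, W = min = 10.5, p = 0.044171, reject H0.


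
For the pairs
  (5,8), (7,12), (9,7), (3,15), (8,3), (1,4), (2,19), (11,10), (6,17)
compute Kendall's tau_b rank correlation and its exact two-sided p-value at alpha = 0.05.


Step 1: Enumerate the 36 unordered pairs (i,j) with i<j and classify each by sign(x_j-x_i) * sign(y_j-y_i).
  (1,2):dx=+2,dy=+4->C; (1,3):dx=+4,dy=-1->D; (1,4):dx=-2,dy=+7->D; (1,5):dx=+3,dy=-5->D
  (1,6):dx=-4,dy=-4->C; (1,7):dx=-3,dy=+11->D; (1,8):dx=+6,dy=+2->C; (1,9):dx=+1,dy=+9->C
  (2,3):dx=+2,dy=-5->D; (2,4):dx=-4,dy=+3->D; (2,5):dx=+1,dy=-9->D; (2,6):dx=-6,dy=-8->C
  (2,7):dx=-5,dy=+7->D; (2,8):dx=+4,dy=-2->D; (2,9):dx=-1,dy=+5->D; (3,4):dx=-6,dy=+8->D
  (3,5):dx=-1,dy=-4->C; (3,6):dx=-8,dy=-3->C; (3,7):dx=-7,dy=+12->D; (3,8):dx=+2,dy=+3->C
  (3,9):dx=-3,dy=+10->D; (4,5):dx=+5,dy=-12->D; (4,6):dx=-2,dy=-11->C; (4,7):dx=-1,dy=+4->D
  (4,8):dx=+8,dy=-5->D; (4,9):dx=+3,dy=+2->C; (5,6):dx=-7,dy=+1->D; (5,7):dx=-6,dy=+16->D
  (5,8):dx=+3,dy=+7->C; (5,9):dx=-2,dy=+14->D; (6,7):dx=+1,dy=+15->C; (6,8):dx=+10,dy=+6->C
  (6,9):dx=+5,dy=+13->C; (7,8):dx=+9,dy=-9->D; (7,9):dx=+4,dy=-2->D; (8,9):dx=-5,dy=+7->D
Step 2: C = 14, D = 22, total pairs = 36.
Step 3: tau = (C - D)/(n(n-1)/2) = (14 - 22)/36 = -0.222222.
Step 4: Exact two-sided p-value (enumerate n! = 362880 permutations of y under H0): p = 0.476709.
Step 5: alpha = 0.05. fail to reject H0.

tau_b = -0.2222 (C=14, D=22), p = 0.476709, fail to reject H0.


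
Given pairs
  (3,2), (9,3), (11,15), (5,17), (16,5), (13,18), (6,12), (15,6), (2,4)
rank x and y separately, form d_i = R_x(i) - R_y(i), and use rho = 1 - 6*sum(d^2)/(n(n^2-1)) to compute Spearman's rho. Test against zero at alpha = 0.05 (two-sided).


Step 1: Rank x and y separately (midranks; no ties here).
rank(x): 3->2, 9->5, 11->6, 5->3, 16->9, 13->7, 6->4, 15->8, 2->1
rank(y): 2->1, 3->2, 15->7, 17->8, 5->4, 18->9, 12->6, 6->5, 4->3
Step 2: d_i = R_x(i) - R_y(i); compute d_i^2.
  (2-1)^2=1, (5-2)^2=9, (6-7)^2=1, (3-8)^2=25, (9-4)^2=25, (7-9)^2=4, (4-6)^2=4, (8-5)^2=9, (1-3)^2=4
sum(d^2) = 82.
Step 3: rho = 1 - 6*82 / (9*(9^2 - 1)) = 1 - 492/720 = 0.316667.
Step 4: Under H0, t = rho * sqrt((n-2)/(1-rho^2)) = 0.8833 ~ t(7).
Step 5: Two-sided p-value from the t-distribution with 7 df = 0.406397.
Step 6: alpha = 0.05. fail to reject H0.

rho = 0.3167, p = 0.406397, fail to reject H0 at alpha = 0.05.


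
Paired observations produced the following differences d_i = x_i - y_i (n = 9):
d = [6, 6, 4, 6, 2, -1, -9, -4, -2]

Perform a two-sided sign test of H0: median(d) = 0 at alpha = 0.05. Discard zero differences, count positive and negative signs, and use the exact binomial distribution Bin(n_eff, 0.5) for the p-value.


Step 1: Discard zero differences. Original n = 9; n_eff = number of nonzero differences = 9.
Nonzero differences (with sign): +6, +6, +4, +6, +2, -1, -9, -4, -2
Step 2: Count signs: positive = 5, negative = 4.
Step 3: Under H0: P(positive) = 0.5, so the number of positives S ~ Bin(9, 0.5).
Step 4: Two-sided exact p-value = sum of Bin(9,0.5) probabilities at or below the observed probability = 1.000000.
Step 5: alpha = 0.05. fail to reject H0.

n_eff = 9, pos = 5, neg = 4, p = 1.000000, fail to reject H0.


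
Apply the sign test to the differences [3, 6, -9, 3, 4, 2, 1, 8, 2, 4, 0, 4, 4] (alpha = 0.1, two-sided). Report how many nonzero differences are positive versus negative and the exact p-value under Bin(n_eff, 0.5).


Step 1: Discard zero differences. Original n = 13; n_eff = number of nonzero differences = 12.
Nonzero differences (with sign): +3, +6, -9, +3, +4, +2, +1, +8, +2, +4, +4, +4
Step 2: Count signs: positive = 11, negative = 1.
Step 3: Under H0: P(positive) = 0.5, so the number of positives S ~ Bin(12, 0.5).
Step 4: Two-sided exact p-value = sum of Bin(12,0.5) probabilities at or below the observed probability = 0.006348.
Step 5: alpha = 0.1. reject H0.

n_eff = 12, pos = 11, neg = 1, p = 0.006348, reject H0.


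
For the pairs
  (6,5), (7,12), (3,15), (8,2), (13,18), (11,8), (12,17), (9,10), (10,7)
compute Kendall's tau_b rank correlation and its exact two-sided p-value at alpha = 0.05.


Step 1: Enumerate the 36 unordered pairs (i,j) with i<j and classify each by sign(x_j-x_i) * sign(y_j-y_i).
  (1,2):dx=+1,dy=+7->C; (1,3):dx=-3,dy=+10->D; (1,4):dx=+2,dy=-3->D; (1,5):dx=+7,dy=+13->C
  (1,6):dx=+5,dy=+3->C; (1,7):dx=+6,dy=+12->C; (1,8):dx=+3,dy=+5->C; (1,9):dx=+4,dy=+2->C
  (2,3):dx=-4,dy=+3->D; (2,4):dx=+1,dy=-10->D; (2,5):dx=+6,dy=+6->C; (2,6):dx=+4,dy=-4->D
  (2,7):dx=+5,dy=+5->C; (2,8):dx=+2,dy=-2->D; (2,9):dx=+3,dy=-5->D; (3,4):dx=+5,dy=-13->D
  (3,5):dx=+10,dy=+3->C; (3,6):dx=+8,dy=-7->D; (3,7):dx=+9,dy=+2->C; (3,8):dx=+6,dy=-5->D
  (3,9):dx=+7,dy=-8->D; (4,5):dx=+5,dy=+16->C; (4,6):dx=+3,dy=+6->C; (4,7):dx=+4,dy=+15->C
  (4,8):dx=+1,dy=+8->C; (4,9):dx=+2,dy=+5->C; (5,6):dx=-2,dy=-10->C; (5,7):dx=-1,dy=-1->C
  (5,8):dx=-4,dy=-8->C; (5,9):dx=-3,dy=-11->C; (6,7):dx=+1,dy=+9->C; (6,8):dx=-2,dy=+2->D
  (6,9):dx=-1,dy=-1->C; (7,8):dx=-3,dy=-7->C; (7,9):dx=-2,dy=-10->C; (8,9):dx=+1,dy=-3->D
Step 2: C = 23, D = 13, total pairs = 36.
Step 3: tau = (C - D)/(n(n-1)/2) = (23 - 13)/36 = 0.277778.
Step 4: Exact two-sided p-value (enumerate n! = 362880 permutations of y under H0): p = 0.358488.
Step 5: alpha = 0.05. fail to reject H0.

tau_b = 0.2778 (C=23, D=13), p = 0.358488, fail to reject H0.


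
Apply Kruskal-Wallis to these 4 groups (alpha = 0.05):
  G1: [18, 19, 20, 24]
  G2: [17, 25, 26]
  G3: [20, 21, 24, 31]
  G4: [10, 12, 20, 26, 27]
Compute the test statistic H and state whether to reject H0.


Step 1: Combine all N = 16 observations and assign midranks.
sorted (value, group, rank): (10,G4,1), (12,G4,2), (17,G2,3), (18,G1,4), (19,G1,5), (20,G1,7), (20,G3,7), (20,G4,7), (21,G3,9), (24,G1,10.5), (24,G3,10.5), (25,G2,12), (26,G2,13.5), (26,G4,13.5), (27,G4,15), (31,G3,16)
Step 2: Sum ranks within each group.
R_1 = 26.5 (n_1 = 4)
R_2 = 28.5 (n_2 = 3)
R_3 = 42.5 (n_3 = 4)
R_4 = 38.5 (n_4 = 5)
Step 3: H = 12/(N(N+1)) * sum(R_i^2/n_i) - 3(N+1)
     = 12/(16*17) * (26.5^2/4 + 28.5^2/3 + 42.5^2/4 + 38.5^2/5) - 3*17
     = 0.044118 * 1194.33 - 51
     = 1.690809.
Step 4: Ties present; correction factor C = 1 - 36/(16^3 - 16) = 0.991176. Corrected H = 1.690809 / 0.991176 = 1.705861.
Step 5: Under H0, H ~ chi^2(3); p-value = 0.635632.
Step 6: alpha = 0.05. fail to reject H0.

H = 1.7059, df = 3, p = 0.635632, fail to reject H0.


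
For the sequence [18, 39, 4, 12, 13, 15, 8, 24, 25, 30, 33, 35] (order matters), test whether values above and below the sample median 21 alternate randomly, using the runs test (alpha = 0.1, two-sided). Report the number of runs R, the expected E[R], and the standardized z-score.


Step 1: Compute median = 21; label A = above, B = below.
Labels in order: BABBBBBAAAAA  (n_A = 6, n_B = 6)
Step 2: Count runs R = 4.
Step 3: Under H0 (random ordering), E[R] = 2*n_A*n_B/(n_A+n_B) + 1 = 2*6*6/12 + 1 = 7.0000.
        Var[R] = 2*n_A*n_B*(2*n_A*n_B - n_A - n_B) / ((n_A+n_B)^2 * (n_A+n_B-1)) = 4320/1584 = 2.7273.
        SD[R] = 1.6514.
Step 4: Continuity-corrected z = (R + 0.5 - E[R]) / SD[R] = (4 + 0.5 - 7.0000) / 1.6514 = -1.5138.
Step 5: Two-sided p-value via normal approximation = 2*(1 - Phi(|z|)) = 0.130070.
Step 6: alpha = 0.1. fail to reject H0.

R = 4, z = -1.5138, p = 0.130070, fail to reject H0.


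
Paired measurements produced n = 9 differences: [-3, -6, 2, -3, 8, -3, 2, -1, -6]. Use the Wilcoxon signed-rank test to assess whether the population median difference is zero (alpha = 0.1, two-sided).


Step 1: Drop any zero differences (none here) and take |d_i|.
|d| = [3, 6, 2, 3, 8, 3, 2, 1, 6]
Step 2: Midrank |d_i| (ties get averaged ranks).
ranks: |3|->5, |6|->7.5, |2|->2.5, |3|->5, |8|->9, |3|->5, |2|->2.5, |1|->1, |6|->7.5
Step 3: Attach original signs; sum ranks with positive sign and with negative sign.
W+ = 2.5 + 9 + 2.5 = 14
W- = 5 + 7.5 + 5 + 5 + 1 + 7.5 = 31
(Check: W+ + W- = 45 should equal n(n+1)/2 = 45.)
Step 4: Test statistic W = min(W+, W-) = 14.
Step 5: Ties in |d|, so use the tie-corrected normal approximation.
        E[W] = n(n+1)/4 = 9*10/4 = 22.5.
        Tie groups: |d|=2 (t=2), |d|=3 (t=3), |d|=6 (t=2); sum(t^3 - t) = 36.
        Var[W] = n(n+1)(2n+1)/24 - sum(t^3-t)/48 = 1710/24 - 36/48 = 70.5.
        z = (W - E[W]) / sqrt(Var[W]) = (14 - 22.5) / 8.3964 = -1.0123.
        Two-sided p = 2*Phi(z) = 0.311378.
Step 6: alpha = 0.1. fail to reject H0.

W+ = 14, W- = 31, W = min = 14, p = 0.311378, fail to reject H0.
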